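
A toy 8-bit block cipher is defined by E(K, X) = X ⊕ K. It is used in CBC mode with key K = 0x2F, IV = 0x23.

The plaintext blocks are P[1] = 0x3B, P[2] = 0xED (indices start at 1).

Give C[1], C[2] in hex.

CBC encryption: C_i = E(K, P_i ⊕ C_{i−1}), with C_{0} = IV.
C[1]: P[1] ⊕ 0x23 = 0x18; E(K, 0x18) = 0x37.
C[2]: P[2] ⊕ 0x37 = 0xDA; E(K, 0xDA) = 0xF5.

C[1] = 0x37, C[2] = 0xF5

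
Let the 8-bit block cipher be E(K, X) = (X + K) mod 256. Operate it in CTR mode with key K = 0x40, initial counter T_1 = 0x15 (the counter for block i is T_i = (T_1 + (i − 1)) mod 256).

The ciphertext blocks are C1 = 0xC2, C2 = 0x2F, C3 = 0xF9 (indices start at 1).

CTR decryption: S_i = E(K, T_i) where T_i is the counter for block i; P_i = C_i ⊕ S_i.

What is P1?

P1 = 0x97

P1: T = 0x15, S = E(K, T) = 0x55; 0xC2 ⊕ 0x55 = 0x97.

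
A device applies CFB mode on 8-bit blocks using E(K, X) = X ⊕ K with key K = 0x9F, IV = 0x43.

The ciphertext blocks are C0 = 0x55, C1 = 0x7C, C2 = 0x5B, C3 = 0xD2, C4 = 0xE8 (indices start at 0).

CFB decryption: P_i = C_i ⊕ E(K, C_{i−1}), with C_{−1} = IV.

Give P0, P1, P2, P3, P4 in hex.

P0: E(K, 0x43) = 0xDC; 0x55 ⊕ 0xDC = 0x89.
P1: E(K, 0x55) = 0xCA; 0x7C ⊕ 0xCA = 0xB6.
P2: E(K, 0x7C) = 0xE3; 0x5B ⊕ 0xE3 = 0xB8.
P3: E(K, 0x5B) = 0xC4; 0xD2 ⊕ 0xC4 = 0x16.
P4: E(K, 0xD2) = 0x4D; 0xE8 ⊕ 0x4D = 0xA5.

P0 = 0x89, P1 = 0xB6, P2 = 0xB8, P3 = 0x16, P4 = 0xA5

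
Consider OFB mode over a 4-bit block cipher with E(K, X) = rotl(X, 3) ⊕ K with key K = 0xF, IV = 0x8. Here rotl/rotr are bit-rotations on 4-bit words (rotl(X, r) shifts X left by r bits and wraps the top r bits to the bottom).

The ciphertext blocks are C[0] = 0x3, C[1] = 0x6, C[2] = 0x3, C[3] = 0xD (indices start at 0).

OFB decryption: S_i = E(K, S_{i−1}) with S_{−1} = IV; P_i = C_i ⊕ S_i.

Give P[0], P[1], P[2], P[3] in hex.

P[0] = 0x8, P[1] = 0x4, P[2] = 0xD, P[3] = 0x5

P[0]: S = E(K, 0x8) = 0xB; 0x3 ⊕ 0xB = 0x8.
P[1]: S = E(K, 0xB) = 0x2; 0x6 ⊕ 0x2 = 0x4.
P[2]: S = E(K, 0x2) = 0xE; 0x3 ⊕ 0xE = 0xD.
P[3]: S = E(K, 0xE) = 0x8; 0xD ⊕ 0x8 = 0x5.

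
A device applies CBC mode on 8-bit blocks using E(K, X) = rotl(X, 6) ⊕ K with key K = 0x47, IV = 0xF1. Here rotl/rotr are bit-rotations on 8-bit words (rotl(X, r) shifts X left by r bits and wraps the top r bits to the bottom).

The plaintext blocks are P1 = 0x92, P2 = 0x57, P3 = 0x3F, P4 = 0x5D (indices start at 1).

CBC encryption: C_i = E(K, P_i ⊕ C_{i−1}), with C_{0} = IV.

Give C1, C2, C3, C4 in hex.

C1 = 0x9F, C2 = 0x75, C3 = 0xD5, C4 = 0x65

C1: P1 ⊕ 0xF1 = 0x63; E(K, 0x63) = 0x9F.
C2: P2 ⊕ 0x9F = 0xC8; E(K, 0xC8) = 0x75.
C3: P3 ⊕ 0x75 = 0x4A; E(K, 0x4A) = 0xD5.
C4: P4 ⊕ 0xD5 = 0x88; E(K, 0x88) = 0x65.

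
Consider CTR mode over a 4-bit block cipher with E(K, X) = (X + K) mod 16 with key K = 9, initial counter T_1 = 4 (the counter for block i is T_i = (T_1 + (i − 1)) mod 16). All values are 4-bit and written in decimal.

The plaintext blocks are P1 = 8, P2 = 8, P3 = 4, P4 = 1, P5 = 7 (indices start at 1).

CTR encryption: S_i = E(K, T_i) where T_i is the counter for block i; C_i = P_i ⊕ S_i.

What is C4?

C4 = 1

C1: T = 4, S = E(K, T) = 13; 8 ⊕ 13 = 5.
C2: T = 5, S = E(K, T) = 14; 8 ⊕ 14 = 6.
C3: T = 6, S = E(K, T) = 15; 4 ⊕ 15 = 11.
C4: T = 7, S = E(K, T) = 0; 1 ⊕ 0 = 1.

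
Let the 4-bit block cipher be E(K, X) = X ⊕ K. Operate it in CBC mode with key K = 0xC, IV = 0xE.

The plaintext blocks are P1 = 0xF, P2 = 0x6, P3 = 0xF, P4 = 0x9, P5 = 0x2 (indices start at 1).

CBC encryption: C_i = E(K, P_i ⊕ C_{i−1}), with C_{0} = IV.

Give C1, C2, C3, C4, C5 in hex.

C1: P1 ⊕ 0xE = 0x1; E(K, 0x1) = 0xD.
C2: P2 ⊕ 0xD = 0xB; E(K, 0xB) = 0x7.
C3: P3 ⊕ 0x7 = 0x8; E(K, 0x8) = 0x4.
C4: P4 ⊕ 0x4 = 0xD; E(K, 0xD) = 0x1.
C5: P5 ⊕ 0x1 = 0x3; E(K, 0x3) = 0xF.

C1 = 0xD, C2 = 0x7, C3 = 0x4, C4 = 0x1, C5 = 0xF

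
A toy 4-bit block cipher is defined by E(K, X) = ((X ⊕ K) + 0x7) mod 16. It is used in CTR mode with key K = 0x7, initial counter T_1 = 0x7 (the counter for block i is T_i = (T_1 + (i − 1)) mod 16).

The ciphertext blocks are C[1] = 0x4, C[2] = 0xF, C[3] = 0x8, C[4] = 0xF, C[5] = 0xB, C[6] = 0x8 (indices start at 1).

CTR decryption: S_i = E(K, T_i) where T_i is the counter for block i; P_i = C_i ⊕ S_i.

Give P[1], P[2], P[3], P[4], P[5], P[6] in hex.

P[1] = 0x3, P[2] = 0x9, P[3] = 0xD, P[4] = 0xB, P[5] = 0x8, P[6] = 0xA

P[1]: T = 0x7, S = E(K, T) = 0x7; 0x4 ⊕ 0x7 = 0x3.
P[2]: T = 0x8, S = E(K, T) = 0x6; 0xF ⊕ 0x6 = 0x9.
P[3]: T = 0x9, S = E(K, T) = 0x5; 0x8 ⊕ 0x5 = 0xD.
P[4]: T = 0xA, S = E(K, T) = 0x4; 0xF ⊕ 0x4 = 0xB.
P[5]: T = 0xB, S = E(K, T) = 0x3; 0xB ⊕ 0x3 = 0x8.
P[6]: T = 0xC, S = E(K, T) = 0x2; 0x8 ⊕ 0x2 = 0xA.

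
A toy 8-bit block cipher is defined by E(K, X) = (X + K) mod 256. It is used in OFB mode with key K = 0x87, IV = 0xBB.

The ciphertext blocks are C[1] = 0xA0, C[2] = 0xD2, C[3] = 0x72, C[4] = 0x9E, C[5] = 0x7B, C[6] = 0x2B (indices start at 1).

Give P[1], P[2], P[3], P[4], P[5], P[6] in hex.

P[1] = 0xE2, P[2] = 0x1B, P[3] = 0x22, P[4] = 0x49, P[5] = 0x25, P[6] = 0xCE

OFB decryption: S_i = E(K, S_{i−1}) with S_{0} = IV; P_i = C_i ⊕ S_i.
P[1]: S = E(K, 0xBB) = 0x42; 0xA0 ⊕ 0x42 = 0xE2.
P[2]: S = E(K, 0x42) = 0xC9; 0xD2 ⊕ 0xC9 = 0x1B.
P[3]: S = E(K, 0xC9) = 0x50; 0x72 ⊕ 0x50 = 0x22.
P[4]: S = E(K, 0x50) = 0xD7; 0x9E ⊕ 0xD7 = 0x49.
P[5]: S = E(K, 0xD7) = 0x5E; 0x7B ⊕ 0x5E = 0x25.
P[6]: S = E(K, 0x5E) = 0xE5; 0x2B ⊕ 0xE5 = 0xCE.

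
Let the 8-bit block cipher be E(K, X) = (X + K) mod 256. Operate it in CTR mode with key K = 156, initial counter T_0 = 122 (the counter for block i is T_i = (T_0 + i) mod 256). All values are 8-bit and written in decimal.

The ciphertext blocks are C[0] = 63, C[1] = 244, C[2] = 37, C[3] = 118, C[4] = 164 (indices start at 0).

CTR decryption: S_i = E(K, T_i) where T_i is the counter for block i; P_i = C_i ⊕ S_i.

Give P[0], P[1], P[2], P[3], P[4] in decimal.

P[0]: T = 122, S = E(K, T) = 22; 63 ⊕ 22 = 41.
P[1]: T = 123, S = E(K, T) = 23; 244 ⊕ 23 = 227.
P[2]: T = 124, S = E(K, T) = 24; 37 ⊕ 24 = 61.
P[3]: T = 125, S = E(K, T) = 25; 118 ⊕ 25 = 111.
P[4]: T = 126, S = E(K, T) = 26; 164 ⊕ 26 = 190.

P[0] = 41, P[1] = 227, P[2] = 61, P[3] = 111, P[4] = 190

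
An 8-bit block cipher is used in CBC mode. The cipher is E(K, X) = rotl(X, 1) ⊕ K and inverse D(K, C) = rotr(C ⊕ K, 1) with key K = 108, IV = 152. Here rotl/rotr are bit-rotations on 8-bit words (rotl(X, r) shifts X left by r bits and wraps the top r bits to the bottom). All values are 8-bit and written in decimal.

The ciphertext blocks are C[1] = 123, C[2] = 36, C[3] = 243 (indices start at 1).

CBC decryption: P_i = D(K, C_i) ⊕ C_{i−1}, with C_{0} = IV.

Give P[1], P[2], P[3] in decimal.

P[1]: D(K, 123) = 139; 139 ⊕ 152 = 19.
P[2]: D(K, 36) = 36; 36 ⊕ 123 = 95.
P[3]: D(K, 243) = 207; 207 ⊕ 36 = 235.

P[1] = 19, P[2] = 95, P[3] = 235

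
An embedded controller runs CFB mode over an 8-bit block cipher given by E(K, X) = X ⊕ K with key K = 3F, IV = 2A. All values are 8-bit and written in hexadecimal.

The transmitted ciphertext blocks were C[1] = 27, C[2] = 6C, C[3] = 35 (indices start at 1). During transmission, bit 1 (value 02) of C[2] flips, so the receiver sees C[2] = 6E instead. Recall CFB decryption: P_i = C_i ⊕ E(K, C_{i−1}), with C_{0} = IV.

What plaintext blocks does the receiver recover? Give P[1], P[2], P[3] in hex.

Only C[2] changed, to 6E. In CFB, a change in C_i flips the same bit in P_i and garbles P_{i+1}. Decrypting the received ciphertext:
P[1]: E(K, 2A) = 15; 27 ⊕ 15 = 32.
P[2]: E(K, 27) = 18; 6E ⊕ 18 = 76.
P[3]: E(K, 6E) = 51; 35 ⊕ 51 = 64.
Blocks that differ from the original plaintext: P[2], P[3].

P[1] = 32, P[2] = 76, P[3] = 64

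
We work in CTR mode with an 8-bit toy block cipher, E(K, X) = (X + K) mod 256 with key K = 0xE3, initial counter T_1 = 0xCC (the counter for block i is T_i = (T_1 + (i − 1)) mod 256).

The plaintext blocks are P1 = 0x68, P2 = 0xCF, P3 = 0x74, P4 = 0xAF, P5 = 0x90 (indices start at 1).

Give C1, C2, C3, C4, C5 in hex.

C1 = 0xC7, C2 = 0x7F, C3 = 0xC5, C4 = 0x1D, C5 = 0x23

CTR encryption: S_i = E(K, T_i) where T_i is the counter for block i; C_i = P_i ⊕ S_i.
C1: T = 0xCC, S = E(K, T) = 0xAF; 0x68 ⊕ 0xAF = 0xC7.
C2: T = 0xCD, S = E(K, T) = 0xB0; 0xCF ⊕ 0xB0 = 0x7F.
C3: T = 0xCE, S = E(K, T) = 0xB1; 0x74 ⊕ 0xB1 = 0xC5.
C4: T = 0xCF, S = E(K, T) = 0xB2; 0xAF ⊕ 0xB2 = 0x1D.
C5: T = 0xD0, S = E(K, T) = 0xB3; 0x90 ⊕ 0xB3 = 0x23.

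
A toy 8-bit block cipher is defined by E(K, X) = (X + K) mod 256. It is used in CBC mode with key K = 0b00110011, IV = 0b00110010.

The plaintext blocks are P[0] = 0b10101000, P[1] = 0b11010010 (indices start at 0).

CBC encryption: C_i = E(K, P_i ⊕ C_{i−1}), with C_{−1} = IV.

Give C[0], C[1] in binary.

C[0] = 0b11001101, C[1] = 0b01010010

C[0]: P[0] ⊕ 0b00110010 = 0b10011010; E(K, 0b10011010) = 0b11001101.
C[1]: P[1] ⊕ 0b11001101 = 0b00011111; E(K, 0b00011111) = 0b01010010.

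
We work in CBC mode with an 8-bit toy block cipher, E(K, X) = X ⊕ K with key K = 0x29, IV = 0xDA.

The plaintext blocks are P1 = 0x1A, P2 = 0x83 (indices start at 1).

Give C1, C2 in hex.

C1 = 0xE9, C2 = 0x43

CBC encryption: C_i = E(K, P_i ⊕ C_{i−1}), with C_{0} = IV.
C1: P1 ⊕ 0xDA = 0xC0; E(K, 0xC0) = 0xE9.
C2: P2 ⊕ 0xE9 = 0x6A; E(K, 0x6A) = 0x43.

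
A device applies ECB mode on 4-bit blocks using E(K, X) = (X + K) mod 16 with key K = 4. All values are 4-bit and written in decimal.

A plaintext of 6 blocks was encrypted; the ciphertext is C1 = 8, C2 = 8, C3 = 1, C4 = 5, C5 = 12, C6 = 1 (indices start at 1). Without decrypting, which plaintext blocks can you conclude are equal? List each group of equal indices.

ECB encrypts each block independently with the same key, so equal ciphertext blocks imply equal plaintext blocks.
C1 = C2 = 8, so P1 = P2.
C3 = C6 = 1, so P3 = P6.

P1 = P2; P3 = P6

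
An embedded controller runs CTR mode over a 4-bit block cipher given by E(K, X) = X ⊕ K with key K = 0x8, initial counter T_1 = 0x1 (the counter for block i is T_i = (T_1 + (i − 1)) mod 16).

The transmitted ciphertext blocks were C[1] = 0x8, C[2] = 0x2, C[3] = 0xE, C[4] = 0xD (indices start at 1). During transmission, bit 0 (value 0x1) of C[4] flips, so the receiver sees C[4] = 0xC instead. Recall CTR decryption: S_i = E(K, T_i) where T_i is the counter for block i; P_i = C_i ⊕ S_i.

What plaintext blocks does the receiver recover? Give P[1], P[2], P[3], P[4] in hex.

Only C[4] changed, to 0xC. In CTR, a change in C_i flips the same bit in P_i only; the keystream is unaffected. Decrypting the received ciphertext:
P[1]: T = 0x1, S = E(K, T) = 0x9; 0x8 ⊕ 0x9 = 0x1.
P[2]: T = 0x2, S = E(K, T) = 0xA; 0x2 ⊕ 0xA = 0x8.
P[3]: T = 0x3, S = E(K, T) = 0xB; 0xE ⊕ 0xB = 0x5.
P[4]: T = 0x4, S = E(K, T) = 0xC; 0xC ⊕ 0xC = 0x0.
Blocks that differ from the original plaintext: P[4].

P[1] = 0x1, P[2] = 0x8, P[3] = 0x5, P[4] = 0x0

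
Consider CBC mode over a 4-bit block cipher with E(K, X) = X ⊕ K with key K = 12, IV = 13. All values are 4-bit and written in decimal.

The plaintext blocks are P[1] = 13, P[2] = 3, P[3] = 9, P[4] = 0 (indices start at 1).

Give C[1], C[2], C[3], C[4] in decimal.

CBC encryption: C_i = E(K, P_i ⊕ C_{i−1}), with C_{0} = IV.
C[1]: P[1] ⊕ 13 = 0; E(K, 0) = 12.
C[2]: P[2] ⊕ 12 = 15; E(K, 15) = 3.
C[3]: P[3] ⊕ 3 = 10; E(K, 10) = 6.
C[4]: P[4] ⊕ 6 = 6; E(K, 6) = 10.

C[1] = 12, C[2] = 3, C[3] = 6, C[4] = 10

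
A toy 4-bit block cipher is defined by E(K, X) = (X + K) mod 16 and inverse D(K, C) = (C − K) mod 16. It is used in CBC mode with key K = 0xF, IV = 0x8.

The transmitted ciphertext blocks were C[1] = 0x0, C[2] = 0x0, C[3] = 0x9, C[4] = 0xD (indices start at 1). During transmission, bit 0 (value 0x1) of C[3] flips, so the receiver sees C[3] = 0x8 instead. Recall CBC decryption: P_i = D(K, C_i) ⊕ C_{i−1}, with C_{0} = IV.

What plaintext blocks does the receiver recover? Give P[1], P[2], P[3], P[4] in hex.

P[1] = 0x9, P[2] = 0x1, P[3] = 0x9, P[4] = 0x6

Only C[3] changed, to 0x8. In CBC, a change in C_i garbles P_i and flips the same bit in P_{i+1}. Decrypting the received ciphertext:
P[1]: D(K, 0x0) = 0x1; 0x1 ⊕ 0x8 = 0x9.
P[2]: D(K, 0x0) = 0x1; 0x1 ⊕ 0x0 = 0x1.
P[3]: D(K, 0x8) = 0x9; 0x9 ⊕ 0x0 = 0x9.
P[4]: D(K, 0xD) = 0xE; 0xE ⊕ 0x8 = 0x6.
Blocks that differ from the original plaintext: P[3], P[4].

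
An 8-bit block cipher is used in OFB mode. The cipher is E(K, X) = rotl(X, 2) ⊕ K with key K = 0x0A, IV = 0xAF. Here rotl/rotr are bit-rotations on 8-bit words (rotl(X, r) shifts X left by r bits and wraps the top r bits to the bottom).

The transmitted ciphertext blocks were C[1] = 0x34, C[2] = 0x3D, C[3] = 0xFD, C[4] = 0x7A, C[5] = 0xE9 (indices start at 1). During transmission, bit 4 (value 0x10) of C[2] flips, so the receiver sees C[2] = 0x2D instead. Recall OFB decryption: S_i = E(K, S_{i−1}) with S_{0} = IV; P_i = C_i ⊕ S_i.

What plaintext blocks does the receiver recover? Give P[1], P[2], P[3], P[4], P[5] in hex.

Only C[2] changed, to 0x2D. In OFB, a change in C_i flips the same bit in P_i only; the keystream is unaffected. Decrypting the received ciphertext:
P[1]: S = E(K, 0xAF) = 0xB4; 0x34 ⊕ 0xB4 = 0x80.
P[2]: S = E(K, 0xB4) = 0xD8; 0x2D ⊕ 0xD8 = 0xF5.
P[3]: S = E(K, 0xD8) = 0x69; 0xFD ⊕ 0x69 = 0x94.
P[4]: S = E(K, 0x69) = 0xAF; 0x7A ⊕ 0xAF = 0xD5.
P[5]: S = E(K, 0xAF) = 0xB4; 0xE9 ⊕ 0xB4 = 0x5D.
Blocks that differ from the original plaintext: P[2].

P[1] = 0x80, P[2] = 0xF5, P[3] = 0x94, P[4] = 0xD5, P[5] = 0x5D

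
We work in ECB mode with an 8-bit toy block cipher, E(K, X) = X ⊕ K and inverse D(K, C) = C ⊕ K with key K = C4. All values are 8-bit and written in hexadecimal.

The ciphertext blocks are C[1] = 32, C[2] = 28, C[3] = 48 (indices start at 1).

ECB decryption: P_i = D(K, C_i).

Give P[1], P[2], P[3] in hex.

P[1]: D(K, 32) = F6.
P[2]: D(K, 28) = EC.
P[3]: D(K, 48) = 8C.

P[1] = F6, P[2] = EC, P[3] = 8C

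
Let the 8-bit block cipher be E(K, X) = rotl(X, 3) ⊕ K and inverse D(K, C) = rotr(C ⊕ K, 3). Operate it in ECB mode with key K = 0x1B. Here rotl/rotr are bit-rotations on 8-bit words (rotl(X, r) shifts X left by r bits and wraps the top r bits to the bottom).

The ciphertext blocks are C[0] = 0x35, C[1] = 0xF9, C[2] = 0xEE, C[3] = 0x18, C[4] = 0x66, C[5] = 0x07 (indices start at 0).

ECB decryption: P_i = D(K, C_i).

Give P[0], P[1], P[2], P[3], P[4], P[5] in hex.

P[0] = 0xC5, P[1] = 0x5C, P[2] = 0xBE, P[3] = 0x60, P[4] = 0xAF, P[5] = 0x83

P[0]: D(K, 0x35) = 0xC5.
P[1]: D(K, 0xF9) = 0x5C.
P[2]: D(K, 0xEE) = 0xBE.
P[3]: D(K, 0x18) = 0x60.
P[4]: D(K, 0x66) = 0xAF.
P[5]: D(K, 0x07) = 0x83.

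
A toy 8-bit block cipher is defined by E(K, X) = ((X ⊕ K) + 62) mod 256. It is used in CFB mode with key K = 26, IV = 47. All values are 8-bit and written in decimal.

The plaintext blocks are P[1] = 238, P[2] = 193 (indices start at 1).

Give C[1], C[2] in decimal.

CFB encryption: C_i = P_i ⊕ E(K, C_{i−1}), with C_{0} = IV.
C[1]: E(K, 47) = 115; 238 ⊕ 115 = 157.
C[2]: E(K, 157) = 197; 193 ⊕ 197 = 4.

C[1] = 157, C[2] = 4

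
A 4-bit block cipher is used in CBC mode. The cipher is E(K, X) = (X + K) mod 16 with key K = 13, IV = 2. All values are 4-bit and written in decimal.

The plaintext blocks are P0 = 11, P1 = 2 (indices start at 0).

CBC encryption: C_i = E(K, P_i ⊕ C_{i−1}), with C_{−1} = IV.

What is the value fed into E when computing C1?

C0: P0 ⊕ 2 = 9; E(K, 9) = 6.
C1: P1 ⊕ 6 = 4; E(K, 4) = 1.
So the input to E for block 1 is 4.

4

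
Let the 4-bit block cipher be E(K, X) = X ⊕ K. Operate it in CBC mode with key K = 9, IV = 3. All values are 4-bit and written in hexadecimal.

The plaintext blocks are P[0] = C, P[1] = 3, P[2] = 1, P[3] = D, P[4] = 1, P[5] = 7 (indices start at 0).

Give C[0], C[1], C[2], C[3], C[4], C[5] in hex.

C[0] = 6, C[1] = C, C[2] = 4, C[3] = 0, C[4] = 8, C[5] = 6

CBC encryption: C_i = E(K, P_i ⊕ C_{i−1}), with C_{−1} = IV.
C[0]: P[0] ⊕ 3 = F; E(K, F) = 6.
C[1]: P[1] ⊕ 6 = 5; E(K, 5) = C.
C[2]: P[2] ⊕ C = D; E(K, D) = 4.
C[3]: P[3] ⊕ 4 = 9; E(K, 9) = 0.
C[4]: P[4] ⊕ 0 = 1; E(K, 1) = 8.
C[5]: P[5] ⊕ 8 = F; E(K, F) = 6.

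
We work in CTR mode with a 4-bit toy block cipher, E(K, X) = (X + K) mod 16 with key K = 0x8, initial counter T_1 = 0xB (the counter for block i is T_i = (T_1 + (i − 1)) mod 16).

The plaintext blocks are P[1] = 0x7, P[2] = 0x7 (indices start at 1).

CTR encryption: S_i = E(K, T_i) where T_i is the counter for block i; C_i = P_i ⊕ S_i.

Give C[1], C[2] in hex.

C[1] = 0x4, C[2] = 0x3

C[1]: T = 0xB, S = E(K, T) = 0x3; 0x7 ⊕ 0x3 = 0x4.
C[2]: T = 0xC, S = E(K, T) = 0x4; 0x7 ⊕ 0x4 = 0x3.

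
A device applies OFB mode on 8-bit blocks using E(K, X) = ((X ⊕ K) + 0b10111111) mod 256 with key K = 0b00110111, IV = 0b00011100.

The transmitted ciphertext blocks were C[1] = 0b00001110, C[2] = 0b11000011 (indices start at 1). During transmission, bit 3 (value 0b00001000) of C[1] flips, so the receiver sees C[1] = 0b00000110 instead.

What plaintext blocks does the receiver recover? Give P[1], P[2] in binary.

OFB decryption: S_i = E(K, S_{i−1}) with S_{0} = IV; P_i = C_i ⊕ S_i.
Only C[1] changed, to 0b00000110. In OFB, a change in C_i flips the same bit in P_i only; the keystream is unaffected. Decrypting the received ciphertext:
P[1]: S = E(K, 0b00011100) = 0b11101010; 0b00000110 ⊕ 0b11101010 = 0b11101100.
P[2]: S = E(K, 0b11101010) = 0b10011100; 0b11000011 ⊕ 0b10011100 = 0b01011111.
Blocks that differ from the original plaintext: P[1].

P[1] = 0b11101100, P[2] = 0b01011111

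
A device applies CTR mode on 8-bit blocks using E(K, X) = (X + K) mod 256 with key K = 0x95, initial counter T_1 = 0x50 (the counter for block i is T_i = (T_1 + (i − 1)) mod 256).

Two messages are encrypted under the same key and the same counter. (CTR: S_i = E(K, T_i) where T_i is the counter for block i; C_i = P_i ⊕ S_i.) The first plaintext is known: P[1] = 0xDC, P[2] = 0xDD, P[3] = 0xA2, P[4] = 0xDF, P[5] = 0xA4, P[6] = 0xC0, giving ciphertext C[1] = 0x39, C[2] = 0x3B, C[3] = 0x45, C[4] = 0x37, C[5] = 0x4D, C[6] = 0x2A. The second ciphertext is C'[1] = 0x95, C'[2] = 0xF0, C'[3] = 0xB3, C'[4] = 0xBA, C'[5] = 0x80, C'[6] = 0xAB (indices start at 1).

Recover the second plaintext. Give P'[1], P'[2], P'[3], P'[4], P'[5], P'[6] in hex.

P'[1] = 0x70, P'[2] = 0x16, P'[3] = 0x54, P'[4] = 0x52, P'[5] = 0x69, P'[6] = 0x41

In CTR with a reused counter, both messages share the same keystream S_i, so C_i ⊕ C'_i = P_i ⊕ P'_i and thus P'_i = P_i ⊕ C_i ⊕ C'_i.
P'[1]: 0xDC ⊕ 0x39 ⊕ 0x95 = 0x70.
P'[2]: 0xDD ⊕ 0x3B ⊕ 0xF0 = 0x16.
P'[3]: 0xA2 ⊕ 0x45 ⊕ 0xB3 = 0x54.
P'[4]: 0xDF ⊕ 0x37 ⊕ 0xBA = 0x52.
P'[5]: 0xA4 ⊕ 0x4D ⊕ 0x80 = 0x69.
P'[6]: 0xC0 ⊕ 0x2A ⊕ 0xAB = 0x41.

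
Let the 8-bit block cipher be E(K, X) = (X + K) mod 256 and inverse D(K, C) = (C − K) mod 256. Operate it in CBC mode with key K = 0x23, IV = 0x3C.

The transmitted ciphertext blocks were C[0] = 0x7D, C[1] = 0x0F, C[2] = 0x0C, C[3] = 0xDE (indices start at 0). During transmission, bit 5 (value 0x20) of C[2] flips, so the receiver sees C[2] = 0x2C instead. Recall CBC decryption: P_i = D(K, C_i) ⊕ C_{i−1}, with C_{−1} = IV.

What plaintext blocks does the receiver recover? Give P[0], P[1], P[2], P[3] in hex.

Only C[2] changed, to 0x2C. In CBC, a change in C_i garbles P_i and flips the same bit in P_{i+1}. Decrypting the received ciphertext:
P[0]: D(K, 0x7D) = 0x5A; 0x5A ⊕ 0x3C = 0x66.
P[1]: D(K, 0x0F) = 0xEC; 0xEC ⊕ 0x7D = 0x91.
P[2]: D(K, 0x2C) = 0x09; 0x09 ⊕ 0x0F = 0x06.
P[3]: D(K, 0xDE) = 0xBB; 0xBB ⊕ 0x2C = 0x97.
Blocks that differ from the original plaintext: P[2], P[3].

P[0] = 0x66, P[1] = 0x91, P[2] = 0x06, P[3] = 0x97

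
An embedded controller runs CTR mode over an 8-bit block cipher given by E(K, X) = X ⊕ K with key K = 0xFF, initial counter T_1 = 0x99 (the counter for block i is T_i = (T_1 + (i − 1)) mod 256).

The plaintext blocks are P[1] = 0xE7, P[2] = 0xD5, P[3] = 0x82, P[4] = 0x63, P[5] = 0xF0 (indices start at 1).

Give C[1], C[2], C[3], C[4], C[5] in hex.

CTR encryption: S_i = E(K, T_i) where T_i is the counter for block i; C_i = P_i ⊕ S_i.
C[1]: T = 0x99, S = E(K, T) = 0x66; 0xE7 ⊕ 0x66 = 0x81.
C[2]: T = 0x9A, S = E(K, T) = 0x65; 0xD5 ⊕ 0x65 = 0xB0.
C[3]: T = 0x9B, S = E(K, T) = 0x64; 0x82 ⊕ 0x64 = 0xE6.
C[4]: T = 0x9C, S = E(K, T) = 0x63; 0x63 ⊕ 0x63 = 0x00.
C[5]: T = 0x9D, S = E(K, T) = 0x62; 0xF0 ⊕ 0x62 = 0x92.

C[1] = 0x81, C[2] = 0xB0, C[3] = 0xE6, C[4] = 0x00, C[5] = 0x92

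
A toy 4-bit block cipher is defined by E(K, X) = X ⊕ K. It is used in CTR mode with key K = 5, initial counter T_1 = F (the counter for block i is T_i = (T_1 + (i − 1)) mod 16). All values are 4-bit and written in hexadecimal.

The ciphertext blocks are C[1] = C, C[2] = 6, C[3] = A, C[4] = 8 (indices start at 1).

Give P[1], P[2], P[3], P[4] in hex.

P[1] = 6, P[2] = 3, P[3] = E, P[4] = F

CTR decryption: S_i = E(K, T_i) where T_i is the counter for block i; P_i = C_i ⊕ S_i.
P[1]: T = F, S = E(K, T) = A; C ⊕ A = 6.
P[2]: T = 0, S = E(K, T) = 5; 6 ⊕ 5 = 3.
P[3]: T = 1, S = E(K, T) = 4; A ⊕ 4 = E.
P[4]: T = 2, S = E(K, T) = 7; 8 ⊕ 7 = F.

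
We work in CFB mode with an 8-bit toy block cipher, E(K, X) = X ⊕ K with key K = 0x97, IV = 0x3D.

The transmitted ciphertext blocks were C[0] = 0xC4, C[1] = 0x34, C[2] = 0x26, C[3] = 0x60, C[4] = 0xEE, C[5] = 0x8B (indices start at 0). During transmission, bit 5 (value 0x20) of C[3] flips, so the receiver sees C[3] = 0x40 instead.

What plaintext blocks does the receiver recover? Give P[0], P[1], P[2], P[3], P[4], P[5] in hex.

P[0] = 0x6E, P[1] = 0x67, P[2] = 0x85, P[3] = 0xF1, P[4] = 0x39, P[5] = 0xF2

CFB decryption: P_i = C_i ⊕ E(K, C_{i−1}), with C_{−1} = IV.
Only C[3] changed, to 0x40. In CFB, a change in C_i flips the same bit in P_i and garbles P_{i+1}. Decrypting the received ciphertext:
P[0]: E(K, 0x3D) = 0xAA; 0xC4 ⊕ 0xAA = 0x6E.
P[1]: E(K, 0xC4) = 0x53; 0x34 ⊕ 0x53 = 0x67.
P[2]: E(K, 0x34) = 0xA3; 0x26 ⊕ 0xA3 = 0x85.
P[3]: E(K, 0x26) = 0xB1; 0x40 ⊕ 0xB1 = 0xF1.
P[4]: E(K, 0x40) = 0xD7; 0xEE ⊕ 0xD7 = 0x39.
P[5]: E(K, 0xEE) = 0x79; 0x8B ⊕ 0x79 = 0xF2.
Blocks that differ from the original plaintext: P[3], P[4].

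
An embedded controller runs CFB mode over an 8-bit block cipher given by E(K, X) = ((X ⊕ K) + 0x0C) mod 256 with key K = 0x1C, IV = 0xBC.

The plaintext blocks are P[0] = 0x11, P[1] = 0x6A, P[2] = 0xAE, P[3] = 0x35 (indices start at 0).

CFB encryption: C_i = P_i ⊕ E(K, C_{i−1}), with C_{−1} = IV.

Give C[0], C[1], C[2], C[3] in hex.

C[0]: E(K, 0xBC) = 0xAC; 0x11 ⊕ 0xAC = 0xBD.
C[1]: E(K, 0xBD) = 0xAD; 0x6A ⊕ 0xAD = 0xC7.
C[2]: E(K, 0xC7) = 0xE7; 0xAE ⊕ 0xE7 = 0x49.
C[3]: E(K, 0x49) = 0x61; 0x35 ⊕ 0x61 = 0x54.

C[0] = 0xBD, C[1] = 0xC7, C[2] = 0x49, C[3] = 0x54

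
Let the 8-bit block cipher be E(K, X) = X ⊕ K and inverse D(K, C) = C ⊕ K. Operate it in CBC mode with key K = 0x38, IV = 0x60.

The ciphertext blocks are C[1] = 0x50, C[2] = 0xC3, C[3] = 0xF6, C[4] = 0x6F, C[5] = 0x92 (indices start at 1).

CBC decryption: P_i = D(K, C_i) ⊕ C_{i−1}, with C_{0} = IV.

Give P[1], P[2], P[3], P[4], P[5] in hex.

P[1]: D(K, 0x50) = 0x68; 0x68 ⊕ 0x60 = 0x08.
P[2]: D(K, 0xC3) = 0xFB; 0xFB ⊕ 0x50 = 0xAB.
P[3]: D(K, 0xF6) = 0xCE; 0xCE ⊕ 0xC3 = 0x0D.
P[4]: D(K, 0x6F) = 0x57; 0x57 ⊕ 0xF6 = 0xA1.
P[5]: D(K, 0x92) = 0xAA; 0xAA ⊕ 0x6F = 0xC5.

P[1] = 0x08, P[2] = 0xAB, P[3] = 0x0D, P[4] = 0xA1, P[5] = 0xC5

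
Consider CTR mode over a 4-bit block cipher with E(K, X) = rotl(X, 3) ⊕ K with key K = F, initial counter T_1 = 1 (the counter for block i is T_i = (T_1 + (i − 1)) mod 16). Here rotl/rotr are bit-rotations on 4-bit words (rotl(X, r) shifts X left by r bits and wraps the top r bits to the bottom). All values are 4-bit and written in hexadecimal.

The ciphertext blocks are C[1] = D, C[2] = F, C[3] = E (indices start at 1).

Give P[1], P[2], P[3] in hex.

P[1] = A, P[2] = 1, P[3] = 8

CTR decryption: S_i = E(K, T_i) where T_i is the counter for block i; P_i = C_i ⊕ S_i.
P[1]: T = 1, S = E(K, T) = 7; D ⊕ 7 = A.
P[2]: T = 2, S = E(K, T) = E; F ⊕ E = 1.
P[3]: T = 3, S = E(K, T) = 6; E ⊕ 6 = 8.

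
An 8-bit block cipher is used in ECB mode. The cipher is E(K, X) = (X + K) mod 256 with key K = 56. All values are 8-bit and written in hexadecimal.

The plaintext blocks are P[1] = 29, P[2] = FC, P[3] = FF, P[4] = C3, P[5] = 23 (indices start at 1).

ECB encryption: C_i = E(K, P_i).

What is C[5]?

C[5]: E(K, 23) = 79.

C[5] = 79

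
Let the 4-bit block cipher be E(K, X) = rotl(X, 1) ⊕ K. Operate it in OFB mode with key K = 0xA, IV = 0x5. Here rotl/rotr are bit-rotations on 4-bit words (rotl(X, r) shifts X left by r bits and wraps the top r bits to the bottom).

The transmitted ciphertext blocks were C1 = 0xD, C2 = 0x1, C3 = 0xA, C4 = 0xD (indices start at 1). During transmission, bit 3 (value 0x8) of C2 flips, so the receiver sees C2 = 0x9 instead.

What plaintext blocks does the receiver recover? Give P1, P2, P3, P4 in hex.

P1 = 0xD, P2 = 0x3, P3 = 0x5, P4 = 0x8

OFB decryption: S_i = E(K, S_{i−1}) with S_{0} = IV; P_i = C_i ⊕ S_i.
Only C2 changed, to 0x9. In OFB, a change in C_i flips the same bit in P_i only; the keystream is unaffected. Decrypting the received ciphertext:
P1: S = E(K, 0x5) = 0x0; 0xD ⊕ 0x0 = 0xD.
P2: S = E(K, 0x0) = 0xA; 0x9 ⊕ 0xA = 0x3.
P3: S = E(K, 0xA) = 0xF; 0xA ⊕ 0xF = 0x5.
P4: S = E(K, 0xF) = 0x5; 0xD ⊕ 0x5 = 0x8.
Blocks that differ from the original plaintext: P2.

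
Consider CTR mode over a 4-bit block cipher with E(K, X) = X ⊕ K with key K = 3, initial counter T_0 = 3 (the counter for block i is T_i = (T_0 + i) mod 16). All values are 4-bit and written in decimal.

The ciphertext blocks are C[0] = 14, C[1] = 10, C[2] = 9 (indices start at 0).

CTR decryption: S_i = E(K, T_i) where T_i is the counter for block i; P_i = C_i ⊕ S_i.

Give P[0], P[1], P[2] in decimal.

P[0]: T = 3, S = E(K, T) = 0; 14 ⊕ 0 = 14.
P[1]: T = 4, S = E(K, T) = 7; 10 ⊕ 7 = 13.
P[2]: T = 5, S = E(K, T) = 6; 9 ⊕ 6 = 15.

P[0] = 14, P[1] = 13, P[2] = 15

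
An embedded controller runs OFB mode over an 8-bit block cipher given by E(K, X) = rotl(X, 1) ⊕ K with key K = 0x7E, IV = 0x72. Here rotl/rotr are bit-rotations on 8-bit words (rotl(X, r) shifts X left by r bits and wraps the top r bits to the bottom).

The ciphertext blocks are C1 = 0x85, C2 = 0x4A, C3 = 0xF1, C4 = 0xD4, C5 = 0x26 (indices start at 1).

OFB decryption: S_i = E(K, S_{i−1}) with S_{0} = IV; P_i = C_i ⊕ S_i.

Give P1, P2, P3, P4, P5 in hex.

P1: S = E(K, 0x72) = 0x9A; 0x85 ⊕ 0x9A = 0x1F.
P2: S = E(K, 0x9A) = 0x4B; 0x4A ⊕ 0x4B = 0x01.
P3: S = E(K, 0x4B) = 0xE8; 0xF1 ⊕ 0xE8 = 0x19.
P4: S = E(K, 0xE8) = 0xAF; 0xD4 ⊕ 0xAF = 0x7B.
P5: S = E(K, 0xAF) = 0x21; 0x26 ⊕ 0x21 = 0x07.

P1 = 0x1F, P2 = 0x01, P3 = 0x19, P4 = 0x7B, P5 = 0x07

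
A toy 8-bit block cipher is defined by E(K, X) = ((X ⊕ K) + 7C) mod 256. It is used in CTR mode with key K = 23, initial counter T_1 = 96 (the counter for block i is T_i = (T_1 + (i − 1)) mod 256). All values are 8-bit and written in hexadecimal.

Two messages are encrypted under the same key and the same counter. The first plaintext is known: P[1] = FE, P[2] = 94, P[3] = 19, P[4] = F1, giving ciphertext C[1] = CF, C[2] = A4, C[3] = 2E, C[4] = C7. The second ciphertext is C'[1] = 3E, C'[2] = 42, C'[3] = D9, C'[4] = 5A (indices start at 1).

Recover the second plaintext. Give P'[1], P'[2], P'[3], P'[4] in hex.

In CTR with a reused counter, both messages share the same keystream S_i, so C_i ⊕ C'_i = P_i ⊕ P'_i and thus P'_i = P_i ⊕ C_i ⊕ C'_i.
P'[1]: FE ⊕ CF ⊕ 3E = 0F.
P'[2]: 94 ⊕ A4 ⊕ 42 = 72.
P'[3]: 19 ⊕ 2E ⊕ D9 = EE.
P'[4]: F1 ⊕ C7 ⊕ 5A = 6C.

P'[1] = 0F, P'[2] = 72, P'[3] = EE, P'[4] = 6C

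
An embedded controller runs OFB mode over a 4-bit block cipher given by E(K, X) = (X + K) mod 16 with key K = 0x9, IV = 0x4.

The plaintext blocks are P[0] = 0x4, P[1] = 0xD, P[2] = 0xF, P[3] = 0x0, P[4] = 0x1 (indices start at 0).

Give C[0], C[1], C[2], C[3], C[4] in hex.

C[0] = 0x9, C[1] = 0xB, C[2] = 0x0, C[3] = 0x8, C[4] = 0x0

OFB encryption: S_i = E(K, S_{i−1}) with S_{−1} = IV; C_i = P_i ⊕ S_i.
C[0]: S = E(K, 0x4) = 0xD; 0x4 ⊕ 0xD = 0x9.
C[1]: S = E(K, 0xD) = 0x6; 0xD ⊕ 0x6 = 0xB.
C[2]: S = E(K, 0x6) = 0xF; 0xF ⊕ 0xF = 0x0.
C[3]: S = E(K, 0xF) = 0x8; 0x0 ⊕ 0x8 = 0x8.
C[4]: S = E(K, 0x8) = 0x1; 0x1 ⊕ 0x1 = 0x0.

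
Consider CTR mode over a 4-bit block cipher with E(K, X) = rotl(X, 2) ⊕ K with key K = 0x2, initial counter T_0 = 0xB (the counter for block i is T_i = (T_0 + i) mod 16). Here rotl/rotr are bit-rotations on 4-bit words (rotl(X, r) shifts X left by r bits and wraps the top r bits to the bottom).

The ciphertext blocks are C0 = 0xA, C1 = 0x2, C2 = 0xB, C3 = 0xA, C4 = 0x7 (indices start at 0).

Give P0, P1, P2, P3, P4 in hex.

CTR decryption: S_i = E(K, T_i) where T_i is the counter for block i; P_i = C_i ⊕ S_i.
P0: T = 0xB, S = E(K, T) = 0xC; 0xA ⊕ 0xC = 0x6.
P1: T = 0xC, S = E(K, T) = 0x1; 0x2 ⊕ 0x1 = 0x3.
P2: T = 0xD, S = E(K, T) = 0x5; 0xB ⊕ 0x5 = 0xE.
P3: T = 0xE, S = E(K, T) = 0x9; 0xA ⊕ 0x9 = 0x3.
P4: T = 0xF, S = E(K, T) = 0xD; 0x7 ⊕ 0xD = 0xA.

P0 = 0x6, P1 = 0x3, P2 = 0xE, P3 = 0x3, P4 = 0xA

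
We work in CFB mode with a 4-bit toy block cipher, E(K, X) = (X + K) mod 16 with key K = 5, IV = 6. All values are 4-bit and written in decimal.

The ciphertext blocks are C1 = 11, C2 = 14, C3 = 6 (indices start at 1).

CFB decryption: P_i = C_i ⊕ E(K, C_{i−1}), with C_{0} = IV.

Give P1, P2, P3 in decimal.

P1 = 0, P2 = 14, P3 = 5

P1: E(K, 6) = 11; 11 ⊕ 11 = 0.
P2: E(K, 11) = 0; 14 ⊕ 0 = 14.
P3: E(K, 14) = 3; 6 ⊕ 3 = 5.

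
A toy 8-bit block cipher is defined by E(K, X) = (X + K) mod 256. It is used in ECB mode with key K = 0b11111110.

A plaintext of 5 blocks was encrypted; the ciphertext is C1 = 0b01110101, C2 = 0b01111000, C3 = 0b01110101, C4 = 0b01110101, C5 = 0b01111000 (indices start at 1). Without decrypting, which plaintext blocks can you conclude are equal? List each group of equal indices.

P1 = P3 = P4; P2 = P5

ECB encrypts each block independently with the same key, so equal ciphertext blocks imply equal plaintext blocks.
C1 = C3 = C4 = 0b01110101, so P1 = P3 = P4.
C2 = C5 = 0b01111000, so P2 = P5.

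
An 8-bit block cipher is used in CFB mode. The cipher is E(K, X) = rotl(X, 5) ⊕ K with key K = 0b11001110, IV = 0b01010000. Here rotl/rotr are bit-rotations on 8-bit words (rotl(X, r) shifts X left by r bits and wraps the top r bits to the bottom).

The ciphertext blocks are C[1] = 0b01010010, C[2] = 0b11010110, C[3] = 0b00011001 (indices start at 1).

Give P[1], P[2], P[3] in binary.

CFB decryption: P_i = C_i ⊕ E(K, C_{i−1}), with C_{0} = IV.
P[1]: E(K, 0b01010000) = 0b11000100; 0b01010010 ⊕ 0b11000100 = 0b10010110.
P[2]: E(K, 0b01010010) = 0b10000100; 0b11010110 ⊕ 0b10000100 = 0b01010010.
P[3]: E(K, 0b11010110) = 0b00010100; 0b00011001 ⊕ 0b00010100 = 0b00001101.

P[1] = 0b10010110, P[2] = 0b01010010, P[3] = 0b00001101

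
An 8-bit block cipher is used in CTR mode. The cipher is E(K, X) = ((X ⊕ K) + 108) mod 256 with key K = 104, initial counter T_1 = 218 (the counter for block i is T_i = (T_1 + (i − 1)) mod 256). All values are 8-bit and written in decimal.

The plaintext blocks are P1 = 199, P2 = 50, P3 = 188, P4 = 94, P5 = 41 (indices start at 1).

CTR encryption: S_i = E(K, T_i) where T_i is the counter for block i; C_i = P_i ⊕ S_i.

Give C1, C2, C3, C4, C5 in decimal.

C1: T = 218, S = E(K, T) = 30; 199 ⊕ 30 = 217.
C2: T = 219, S = E(K, T) = 31; 50 ⊕ 31 = 45.
C3: T = 220, S = E(K, T) = 32; 188 ⊕ 32 = 156.
C4: T = 221, S = E(K, T) = 33; 94 ⊕ 33 = 127.
C5: T = 222, S = E(K, T) = 34; 41 ⊕ 34 = 11.

C1 = 217, C2 = 45, C3 = 156, C4 = 127, C5 = 11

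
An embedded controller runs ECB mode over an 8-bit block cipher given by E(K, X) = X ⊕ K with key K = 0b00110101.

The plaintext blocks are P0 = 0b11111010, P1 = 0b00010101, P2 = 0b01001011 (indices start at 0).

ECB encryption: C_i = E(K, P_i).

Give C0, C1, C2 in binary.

C0 = 0b11001111, C1 = 0b00100000, C2 = 0b01111110

C0: E(K, 0b11111010) = 0b11001111.
C1: E(K, 0b00010101) = 0b00100000.
C2: E(K, 0b01001011) = 0b01111110.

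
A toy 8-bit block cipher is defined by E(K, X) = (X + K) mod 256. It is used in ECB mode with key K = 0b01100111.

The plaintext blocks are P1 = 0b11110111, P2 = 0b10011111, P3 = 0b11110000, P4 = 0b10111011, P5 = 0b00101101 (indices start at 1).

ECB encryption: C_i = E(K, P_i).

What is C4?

C4: E(K, 0b10111011) = 0b00100010.

C4 = 0b00100010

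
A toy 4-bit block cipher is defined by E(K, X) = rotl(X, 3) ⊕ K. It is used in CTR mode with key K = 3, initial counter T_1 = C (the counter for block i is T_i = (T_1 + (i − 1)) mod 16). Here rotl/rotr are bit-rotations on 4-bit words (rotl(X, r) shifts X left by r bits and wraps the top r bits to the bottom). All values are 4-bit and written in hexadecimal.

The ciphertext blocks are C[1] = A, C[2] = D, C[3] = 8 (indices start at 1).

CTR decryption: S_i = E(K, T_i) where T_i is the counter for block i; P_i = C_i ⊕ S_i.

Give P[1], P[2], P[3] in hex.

P[1]: T = C, S = E(K, T) = 5; A ⊕ 5 = F.
P[2]: T = D, S = E(K, T) = D; D ⊕ D = 0.
P[3]: T = E, S = E(K, T) = 4; 8 ⊕ 4 = C.

P[1] = F, P[2] = 0, P[3] = C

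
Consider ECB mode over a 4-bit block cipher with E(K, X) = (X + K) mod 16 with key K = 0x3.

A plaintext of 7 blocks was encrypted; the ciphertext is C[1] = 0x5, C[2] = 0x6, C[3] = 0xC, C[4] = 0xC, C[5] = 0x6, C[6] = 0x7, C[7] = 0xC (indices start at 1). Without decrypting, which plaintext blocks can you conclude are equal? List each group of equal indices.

P[2] = P[5]; P[3] = P[4] = P[7]

ECB encrypts each block independently with the same key, so equal ciphertext blocks imply equal plaintext blocks.
C[2] = C[5] = 0x6, so P[2] = P[5].
C[3] = C[4] = C[7] = 0xC, so P[3] = P[4] = P[7].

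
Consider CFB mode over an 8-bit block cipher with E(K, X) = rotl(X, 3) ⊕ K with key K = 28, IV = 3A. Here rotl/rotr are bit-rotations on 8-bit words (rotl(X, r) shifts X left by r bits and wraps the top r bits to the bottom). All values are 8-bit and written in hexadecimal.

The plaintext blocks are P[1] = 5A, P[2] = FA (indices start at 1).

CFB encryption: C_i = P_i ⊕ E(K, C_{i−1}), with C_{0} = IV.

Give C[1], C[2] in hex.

C[1]: E(K, 3A) = F9; 5A ⊕ F9 = A3.
C[2]: E(K, A3) = 35; FA ⊕ 35 = CF.

C[1] = A3, C[2] = CF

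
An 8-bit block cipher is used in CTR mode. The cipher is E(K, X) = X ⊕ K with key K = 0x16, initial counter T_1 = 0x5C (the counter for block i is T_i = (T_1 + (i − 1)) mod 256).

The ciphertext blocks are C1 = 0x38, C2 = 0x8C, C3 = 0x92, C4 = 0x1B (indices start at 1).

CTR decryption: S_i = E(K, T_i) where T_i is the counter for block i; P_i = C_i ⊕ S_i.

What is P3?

P3 = 0xDA

P3: T = 0x5E, S = E(K, T) = 0x48; 0x92 ⊕ 0x48 = 0xDA.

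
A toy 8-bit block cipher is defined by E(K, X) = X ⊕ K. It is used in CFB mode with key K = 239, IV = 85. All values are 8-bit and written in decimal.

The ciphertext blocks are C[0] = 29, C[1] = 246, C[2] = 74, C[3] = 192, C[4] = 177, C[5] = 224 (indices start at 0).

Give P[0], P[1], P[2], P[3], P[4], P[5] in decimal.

P[0] = 167, P[1] = 4, P[2] = 83, P[3] = 101, P[4] = 158, P[5] = 190

CFB decryption: P_i = C_i ⊕ E(K, C_{i−1}), with C_{−1} = IV.
P[0]: E(K, 85) = 186; 29 ⊕ 186 = 167.
P[1]: E(K, 29) = 242; 246 ⊕ 242 = 4.
P[2]: E(K, 246) = 25; 74 ⊕ 25 = 83.
P[3]: E(K, 74) = 165; 192 ⊕ 165 = 101.
P[4]: E(K, 192) = 47; 177 ⊕ 47 = 158.
P[5]: E(K, 177) = 94; 224 ⊕ 94 = 190.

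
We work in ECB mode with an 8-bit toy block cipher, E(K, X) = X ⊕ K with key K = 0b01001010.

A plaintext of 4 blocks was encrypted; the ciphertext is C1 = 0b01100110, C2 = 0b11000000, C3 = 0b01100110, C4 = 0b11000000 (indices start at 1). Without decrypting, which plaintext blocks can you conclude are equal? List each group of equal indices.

ECB encrypts each block independently with the same key, so equal ciphertext blocks imply equal plaintext blocks.
C1 = C3 = 0b01100110, so P1 = P3.
C2 = C4 = 0b11000000, so P2 = P4.

P1 = P3; P2 = P4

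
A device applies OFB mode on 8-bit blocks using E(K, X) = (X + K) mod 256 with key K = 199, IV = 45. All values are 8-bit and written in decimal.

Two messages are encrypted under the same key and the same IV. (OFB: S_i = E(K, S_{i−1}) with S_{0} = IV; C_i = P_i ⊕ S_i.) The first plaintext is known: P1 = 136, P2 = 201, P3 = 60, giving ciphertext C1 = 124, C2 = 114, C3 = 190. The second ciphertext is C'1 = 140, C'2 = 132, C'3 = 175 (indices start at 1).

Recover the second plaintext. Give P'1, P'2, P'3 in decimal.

In OFB with a reused IV, both messages share the same keystream S_i, so C_i ⊕ C'_i = P_i ⊕ P'_i and thus P'_i = P_i ⊕ C_i ⊕ C'_i.
P'1: 136 ⊕ 124 ⊕ 140 = 120.
P'2: 201 ⊕ 114 ⊕ 132 = 63.
P'3: 60 ⊕ 190 ⊕ 175 = 45.

P'1 = 120, P'2 = 63, P'3 = 45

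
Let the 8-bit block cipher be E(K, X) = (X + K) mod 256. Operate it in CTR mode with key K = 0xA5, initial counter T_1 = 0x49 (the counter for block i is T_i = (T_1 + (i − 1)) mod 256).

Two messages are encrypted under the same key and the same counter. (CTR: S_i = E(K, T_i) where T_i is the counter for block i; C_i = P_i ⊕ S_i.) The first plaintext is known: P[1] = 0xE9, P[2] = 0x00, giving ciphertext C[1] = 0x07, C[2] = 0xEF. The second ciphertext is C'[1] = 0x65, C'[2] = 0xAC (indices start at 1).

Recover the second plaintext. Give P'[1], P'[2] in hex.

P'[1] = 0x8B, P'[2] = 0x43

In CTR with a reused counter, both messages share the same keystream S_i, so C_i ⊕ C'_i = P_i ⊕ P'_i and thus P'_i = P_i ⊕ C_i ⊕ C'_i.
P'[1]: 0xE9 ⊕ 0x07 ⊕ 0x65 = 0x8B.
P'[2]: 0x00 ⊕ 0xEF ⊕ 0xAC = 0x43.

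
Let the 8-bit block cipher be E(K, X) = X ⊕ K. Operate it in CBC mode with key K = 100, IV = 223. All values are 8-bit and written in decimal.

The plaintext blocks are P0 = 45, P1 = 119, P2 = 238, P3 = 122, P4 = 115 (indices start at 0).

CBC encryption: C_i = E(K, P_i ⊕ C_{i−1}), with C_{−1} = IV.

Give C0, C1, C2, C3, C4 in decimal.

C0 = 150, C1 = 133, C2 = 15, C3 = 17, C4 = 6

C0: P0 ⊕ 223 = 242; E(K, 242) = 150.
C1: P1 ⊕ 150 = 225; E(K, 225) = 133.
C2: P2 ⊕ 133 = 107; E(K, 107) = 15.
C3: P3 ⊕ 15 = 117; E(K, 117) = 17.
C4: P4 ⊕ 17 = 98; E(K, 98) = 6.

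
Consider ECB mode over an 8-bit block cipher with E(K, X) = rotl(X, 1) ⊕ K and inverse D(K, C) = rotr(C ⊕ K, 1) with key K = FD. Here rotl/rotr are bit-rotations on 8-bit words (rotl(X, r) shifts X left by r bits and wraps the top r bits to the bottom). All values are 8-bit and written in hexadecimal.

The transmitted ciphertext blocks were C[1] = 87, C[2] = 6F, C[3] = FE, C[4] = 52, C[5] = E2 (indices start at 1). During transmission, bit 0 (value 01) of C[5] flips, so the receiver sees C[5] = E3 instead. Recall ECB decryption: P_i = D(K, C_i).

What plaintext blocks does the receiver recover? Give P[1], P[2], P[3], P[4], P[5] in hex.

Only C[5] changed, to E3. In ECB, a change in C_i affects only P_i. Decrypting the received ciphertext:
P[1]: D(K, 87) = 3D.
P[2]: D(K, 6F) = 49.
P[3]: D(K, FE) = 81.
P[4]: D(K, 52) = D7.
P[5]: D(K, E3) = 0F.
Blocks that differ from the original plaintext: P[5].

P[1] = 3D, P[2] = 49, P[3] = 81, P[4] = D7, P[5] = 0F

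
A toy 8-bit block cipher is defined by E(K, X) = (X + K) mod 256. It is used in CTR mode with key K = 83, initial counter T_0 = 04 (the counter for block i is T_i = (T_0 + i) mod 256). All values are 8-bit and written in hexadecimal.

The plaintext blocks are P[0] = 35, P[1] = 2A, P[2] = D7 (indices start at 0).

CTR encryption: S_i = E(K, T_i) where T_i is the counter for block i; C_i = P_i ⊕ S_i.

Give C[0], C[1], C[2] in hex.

C[0] = B2, C[1] = A2, C[2] = 5E

C[0]: T = 04, S = E(K, T) = 87; 35 ⊕ 87 = B2.
C[1]: T = 05, S = E(K, T) = 88; 2A ⊕ 88 = A2.
C[2]: T = 06, S = E(K, T) = 89; D7 ⊕ 89 = 5E.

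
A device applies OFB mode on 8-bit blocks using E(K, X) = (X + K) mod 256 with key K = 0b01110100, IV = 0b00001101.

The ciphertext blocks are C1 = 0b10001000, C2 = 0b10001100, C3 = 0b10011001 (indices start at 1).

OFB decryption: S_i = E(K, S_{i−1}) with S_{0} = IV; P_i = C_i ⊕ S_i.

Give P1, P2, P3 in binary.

P1: S = E(K, 0b00001101) = 0b10000001; 0b10001000 ⊕ 0b10000001 = 0b00001001.
P2: S = E(K, 0b10000001) = 0b11110101; 0b10001100 ⊕ 0b11110101 = 0b01111001.
P3: S = E(K, 0b11110101) = 0b01101001; 0b10011001 ⊕ 0b01101001 = 0b11110000.

P1 = 0b00001001, P2 = 0b01111001, P3 = 0b11110000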